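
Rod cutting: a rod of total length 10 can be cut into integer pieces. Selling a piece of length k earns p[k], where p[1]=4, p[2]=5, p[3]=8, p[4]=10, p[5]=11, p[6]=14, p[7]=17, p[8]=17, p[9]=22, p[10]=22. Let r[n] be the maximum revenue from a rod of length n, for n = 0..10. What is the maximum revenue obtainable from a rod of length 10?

40

   n    0    1    2    3    4    5    6    7    8    9   10
r[n]    0    4    8   12   16   20   24   28   32   36   40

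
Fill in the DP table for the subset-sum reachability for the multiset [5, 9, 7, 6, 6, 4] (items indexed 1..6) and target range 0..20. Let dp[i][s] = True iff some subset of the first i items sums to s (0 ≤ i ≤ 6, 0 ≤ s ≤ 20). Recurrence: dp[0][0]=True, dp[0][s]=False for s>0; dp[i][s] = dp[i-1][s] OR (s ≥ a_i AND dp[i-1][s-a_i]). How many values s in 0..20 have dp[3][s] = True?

7

i\s   0   1   2   3   4   5   6   7   8   9  10  11  12  13  14  15  16  17  18  19  20
  0   T   F   F   F   F   F   F   F   F   F   F   F   F   F   F   F   F   F   F   F   F
  1   T   F   F   F   F   T   F   F   F   F   F   F   F   F   F   F   F   F   F   F   F
  2   T   F   F   F   F   T   F   F   F   T   F   F   F   F   T   F   F   F   F   F   F
  3   T   F   F   F   F   T   F   T   F   T   F   F   T   F   T   F   T   F   F   F   F
  4   T   F   F   F   F   T   T   T   F   T   F   T   T   T   T   T   T   F   T   F   T
  5   T   F   F   F   F   T   T   T   F   T   F   T   T   T   T   T   T   T   T   T   T
  6   T   F   F   F   T   T   T   T   F   T   T   T   T   T   T   T   T   T   T   T   T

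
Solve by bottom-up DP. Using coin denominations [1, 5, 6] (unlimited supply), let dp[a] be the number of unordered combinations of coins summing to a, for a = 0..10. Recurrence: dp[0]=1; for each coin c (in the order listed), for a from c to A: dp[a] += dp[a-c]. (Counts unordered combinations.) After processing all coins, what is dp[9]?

3

after  coin     0     1     2     3     4     5     6     7     8     9    10
          1     1     1     1     1     1     1     1     1     1     1     1
          5     1     1     1     1     1     2     2     2     2     2     3
          6     1     1     1     1     1     2     3     3     3     3     4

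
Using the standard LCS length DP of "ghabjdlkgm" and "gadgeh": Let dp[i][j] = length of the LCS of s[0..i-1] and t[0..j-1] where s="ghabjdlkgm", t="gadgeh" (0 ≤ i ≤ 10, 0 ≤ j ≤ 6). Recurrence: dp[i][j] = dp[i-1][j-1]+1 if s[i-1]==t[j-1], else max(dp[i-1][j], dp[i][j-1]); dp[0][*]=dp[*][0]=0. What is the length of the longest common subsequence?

   ''  g  a  d  g  e  h
''  0  0  0  0  0  0  0
 g  0  1  1  1  1  1  1
 h  0  1  1  1  1  1  2
 a  0  1  2  2  2  2  2
 b  0  1  2  2  2  2  2
 j  0  1  2  2  2  2  2
 d  0  1  2  3  3  3  3
 l  0  1  2  3  3  3  3
 k  0  1  2  3  3  3  3
 g  0  1  2  3  4  4  4
 m  0  1  2  3  4  4  4

4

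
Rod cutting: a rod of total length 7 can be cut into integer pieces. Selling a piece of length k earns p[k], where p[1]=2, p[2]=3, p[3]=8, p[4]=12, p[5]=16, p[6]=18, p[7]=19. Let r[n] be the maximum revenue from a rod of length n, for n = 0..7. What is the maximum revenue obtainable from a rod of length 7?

   n    0    1    2    3    4    5    6    7
r[n]    0    2    4    8   12   16   18   20

20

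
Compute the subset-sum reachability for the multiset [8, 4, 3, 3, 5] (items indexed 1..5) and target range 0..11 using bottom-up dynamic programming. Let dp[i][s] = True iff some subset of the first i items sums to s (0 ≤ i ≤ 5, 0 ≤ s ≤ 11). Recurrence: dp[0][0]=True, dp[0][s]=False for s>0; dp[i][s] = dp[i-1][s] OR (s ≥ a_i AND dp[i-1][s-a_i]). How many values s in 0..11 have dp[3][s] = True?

i\s   0   1   2   3   4   5   6   7   8   9  10  11
  0   T   F   F   F   F   F   F   F   F   F   F   F
  1   T   F   F   F   F   F   F   F   T   F   F   F
  2   T   F   F   F   T   F   F   F   T   F   F   F
  3   T   F   F   T   T   F   F   T   T   F   F   T
  4   T   F   F   T   T   F   T   T   T   F   T   T
  5   T   F   F   T   T   T   T   T   T   T   T   T

6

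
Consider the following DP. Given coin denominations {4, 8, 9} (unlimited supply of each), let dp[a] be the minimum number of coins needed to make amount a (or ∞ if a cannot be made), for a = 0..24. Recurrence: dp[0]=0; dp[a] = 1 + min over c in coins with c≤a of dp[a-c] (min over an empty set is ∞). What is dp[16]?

2

 a  0  1  2  3  4  5  6  7  8  9 10 11 12 13 14 15 16 17 18 19 20 21 22 23 24
dp  0  -  -  -  1  -  -  -  1  1  -  -  2  2  -  -  2  2  2  -  3  3  3  -  3
(- denotes ∞ / unreachable)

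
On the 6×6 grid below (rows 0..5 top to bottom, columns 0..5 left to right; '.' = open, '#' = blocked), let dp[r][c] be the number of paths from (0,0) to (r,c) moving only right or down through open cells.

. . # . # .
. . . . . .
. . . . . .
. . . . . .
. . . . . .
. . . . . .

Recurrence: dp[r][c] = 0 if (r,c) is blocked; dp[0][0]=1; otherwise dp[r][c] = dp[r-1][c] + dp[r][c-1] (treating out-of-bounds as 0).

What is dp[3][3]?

r\c   0   1   2   3   4   5
  0   1   1   0   0   0   0
  1   1   2   2   2   2   2
  2   1   3   5   7   9  11
  3   1   4   9  16  25  36
  4   1   5  14  30  55  91
  5   1   6  20  50 105 196

16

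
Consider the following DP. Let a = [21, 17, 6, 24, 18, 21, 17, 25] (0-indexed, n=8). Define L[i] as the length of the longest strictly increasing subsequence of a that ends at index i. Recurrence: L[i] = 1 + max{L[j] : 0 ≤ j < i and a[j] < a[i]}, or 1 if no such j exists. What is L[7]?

   i    0    1    2    3    4    5    6    7
a[i]   21   17    6   24   18   21   17   25
L[i]    1    1    1    2    2    3    2    4

4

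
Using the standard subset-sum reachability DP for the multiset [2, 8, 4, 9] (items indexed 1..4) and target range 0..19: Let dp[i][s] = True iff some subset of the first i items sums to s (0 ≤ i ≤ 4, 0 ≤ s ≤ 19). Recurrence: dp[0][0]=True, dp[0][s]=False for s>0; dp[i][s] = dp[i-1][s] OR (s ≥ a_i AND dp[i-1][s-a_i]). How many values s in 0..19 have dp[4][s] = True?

i\s   0   1   2   3   4   5   6   7   8   9  10  11  12  13  14  15  16  17  18  19
  0   T   F   F   F   F   F   F   F   F   F   F   F   F   F   F   F   F   F   F   F
  1   T   F   T   F   F   F   F   F   F   F   F   F   F   F   F   F   F   F   F   F
  2   T   F   T   F   F   F   F   F   T   F   T   F   F   F   F   F   F   F   F   F
  3   T   F   T   F   T   F   T   F   T   F   T   F   T   F   T   F   F   F   F   F
  4   T   F   T   F   T   F   T   F   T   T   T   T   T   T   T   T   F   T   F   T

14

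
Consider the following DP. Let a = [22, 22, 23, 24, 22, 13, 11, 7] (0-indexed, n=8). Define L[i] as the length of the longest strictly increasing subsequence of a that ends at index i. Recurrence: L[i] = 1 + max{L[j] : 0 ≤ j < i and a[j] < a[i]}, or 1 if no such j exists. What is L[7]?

   i    0    1    2    3    4    5    6    7
a[i]   22   22   23   24   22   13   11    7
L[i]    1    1    2    3    1    1    1    1

1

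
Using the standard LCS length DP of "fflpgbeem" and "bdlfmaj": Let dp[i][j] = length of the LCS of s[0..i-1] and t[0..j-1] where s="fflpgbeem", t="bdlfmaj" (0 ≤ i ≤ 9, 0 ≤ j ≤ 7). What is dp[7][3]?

   ''  b  d  l  f  m  a  j
''  0  0  0  0  0  0  0  0
 f  0  0  0  0  1  1  1  1
 f  0  0  0  0  1  1  1  1
 l  0  0  0  1  1  1  1  1
 p  0  0  0  1  1  1  1  1
 g  0  0  0  1  1  1  1  1
 b  0  1  1  1  1  1  1  1
 e  0  1  1  1  1  1  1  1
 e  0  1  1  1  1  1  1  1
 m  0  1  1  1  1  2  2  2

1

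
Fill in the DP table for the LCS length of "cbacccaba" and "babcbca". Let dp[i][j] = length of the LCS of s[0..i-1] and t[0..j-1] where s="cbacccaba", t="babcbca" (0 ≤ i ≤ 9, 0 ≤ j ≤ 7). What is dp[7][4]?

3

   ''  b  a  b  c  b  c  a
''  0  0  0  0  0  0  0  0
 c  0  0  0  0  1  1  1  1
 b  0  1  1  1  1  2  2  2
 a  0  1  2  2  2  2  2  3
 c  0  1  2  2  3  3  3  3
 c  0  1  2  2  3  3  4  4
 c  0  1  2  2  3  3  4  4
 a  0  1  2  2  3  3  4  5
 b  0  1  2  3  3  4  4  5
 a  0  1  2  3  3  4  4  5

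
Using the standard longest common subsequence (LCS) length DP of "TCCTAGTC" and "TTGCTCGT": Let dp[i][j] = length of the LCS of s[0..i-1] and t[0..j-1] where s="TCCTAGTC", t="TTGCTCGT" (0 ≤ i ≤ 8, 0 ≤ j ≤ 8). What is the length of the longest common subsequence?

5

   ''  T  T  G  C  T  C  G  T
''  0  0  0  0  0  0  0  0  0
 T  0  1  1  1  1  1  1  1  1
 C  0  1  1  1  2  2  2  2  2
 C  0  1  1  1  2  2  3  3  3
 T  0  1  2  2  2  3  3  3  4
 A  0  1  2  2  2  3  3  3  4
 G  0  1  2  3  3  3  3  4  4
 T  0  1  2  3  3  4  4  4  5
 C  0  1  2  3  4  4  5  5  5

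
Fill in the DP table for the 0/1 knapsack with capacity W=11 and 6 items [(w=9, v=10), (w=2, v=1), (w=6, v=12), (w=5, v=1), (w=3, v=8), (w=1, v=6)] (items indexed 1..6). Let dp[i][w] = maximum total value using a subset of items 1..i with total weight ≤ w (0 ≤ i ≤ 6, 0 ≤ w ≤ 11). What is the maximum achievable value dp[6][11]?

26

i\w   0   1   2   3   4   5   6   7   8   9  10  11
  0   0   0   0   0   0   0   0   0   0   0   0   0
  1   0   0   0   0   0   0   0   0   0  10  10  10
  2   0   0   1   1   1   1   1   1   1  10  10  11
  3   0   0   1   1   1   1  12  12  13  13  13  13
  4   0   0   1   1   1   1  12  12  13  13  13  13
  5   0   0   1   8   8   9  12  12  13  20  20  21
  6   0   6   6   8  14  14  15  18  18  20  26  26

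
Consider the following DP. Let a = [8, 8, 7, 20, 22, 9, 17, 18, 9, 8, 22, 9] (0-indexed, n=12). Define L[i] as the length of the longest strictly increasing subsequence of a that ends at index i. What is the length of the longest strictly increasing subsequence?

   i    0    1    2    3    4    5    6    7    8    9   10   11
a[i]    8    8    7   20   22    9   17   18    9    8   22    9
L[i]    1    1    1    2    3    2    3    4    2    2    5    3

5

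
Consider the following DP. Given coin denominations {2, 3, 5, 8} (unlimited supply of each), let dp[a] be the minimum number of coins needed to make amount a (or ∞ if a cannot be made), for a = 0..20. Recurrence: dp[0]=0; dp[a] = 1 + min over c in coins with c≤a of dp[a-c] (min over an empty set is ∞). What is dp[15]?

 a  0  1  2  3  4  5  6  7  8  9 10 11 12 13 14 15 16 17 18 19 20
dp  0  -  1  1  2  1  2  2  1  3  2  2  3  2  3  3  2  4  3  3  4
(- denotes ∞ / unreachable)

3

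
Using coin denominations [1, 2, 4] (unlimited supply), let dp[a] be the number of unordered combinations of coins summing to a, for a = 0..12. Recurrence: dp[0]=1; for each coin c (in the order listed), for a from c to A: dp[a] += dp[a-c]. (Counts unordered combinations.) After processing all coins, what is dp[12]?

16

after  coin     0     1     2     3     4     5     6     7     8     9    10    11    12
          1     1     1     1     1     1     1     1     1     1     1     1     1     1
          2     1     1     2     2     3     3     4     4     5     5     6     6     7
          4     1     1     2     2     4     4     6     6     9     9    12    12    16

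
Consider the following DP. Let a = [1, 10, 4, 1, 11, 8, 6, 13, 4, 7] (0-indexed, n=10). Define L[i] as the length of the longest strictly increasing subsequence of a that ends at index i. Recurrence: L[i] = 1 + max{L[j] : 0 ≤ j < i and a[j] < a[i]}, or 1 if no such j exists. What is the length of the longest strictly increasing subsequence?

   i    0    1    2    3    4    5    6    7    8    9
a[i]    1   10    4    1   11    8    6   13    4    7
L[i]    1    2    2    1    3    3    3    4    2    4

4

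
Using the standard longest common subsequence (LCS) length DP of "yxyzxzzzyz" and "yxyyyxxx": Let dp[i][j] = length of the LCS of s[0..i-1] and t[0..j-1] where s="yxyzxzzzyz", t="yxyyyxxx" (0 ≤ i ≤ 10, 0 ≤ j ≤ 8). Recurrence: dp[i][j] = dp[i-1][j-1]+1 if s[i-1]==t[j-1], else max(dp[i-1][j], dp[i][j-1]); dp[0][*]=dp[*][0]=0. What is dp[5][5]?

   ''  y  x  y  y  y  x  x  x
''  0  0  0  0  0  0  0  0  0
 y  0  1  1  1  1  1  1  1  1
 x  0  1  2  2  2  2  2  2  2
 y  0  1  2  3  3  3  3  3  3
 z  0  1  2  3  3  3  3  3  3
 x  0  1  2  3  3  3  4  4  4
 z  0  1  2  3  3  3  4  4  4
 z  0  1  2  3  3  3  4  4  4
 z  0  1  2  3  3  3  4  4  4
 y  0  1  2  3  4  4  4  4  4
 z  0  1  2  3  4  4  4  4  4

3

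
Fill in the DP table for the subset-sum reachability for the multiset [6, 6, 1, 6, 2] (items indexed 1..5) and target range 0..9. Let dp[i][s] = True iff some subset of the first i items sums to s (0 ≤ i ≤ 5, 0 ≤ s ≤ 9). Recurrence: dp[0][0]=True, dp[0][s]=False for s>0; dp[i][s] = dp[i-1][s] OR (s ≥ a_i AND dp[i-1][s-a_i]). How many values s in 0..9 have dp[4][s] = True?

4

i\s   0   1   2   3   4   5   6   7   8   9
  0   T   F   F   F   F   F   F   F   F   F
  1   T   F   F   F   F   F   T   F   F   F
  2   T   F   F   F   F   F   T   F   F   F
  3   T   T   F   F   F   F   T   T   F   F
  4   T   T   F   F   F   F   T   T   F   F
  5   T   T   T   T   F   F   T   T   T   T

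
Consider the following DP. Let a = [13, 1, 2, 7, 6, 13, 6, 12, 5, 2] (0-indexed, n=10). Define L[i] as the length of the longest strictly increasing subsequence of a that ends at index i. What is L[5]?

   i    0    1    2    3    4    5    6    7    8    9
a[i]   13    1    2    7    6   13    6   12    5    2
L[i]    1    1    2    3    3    4    3    4    3    2

4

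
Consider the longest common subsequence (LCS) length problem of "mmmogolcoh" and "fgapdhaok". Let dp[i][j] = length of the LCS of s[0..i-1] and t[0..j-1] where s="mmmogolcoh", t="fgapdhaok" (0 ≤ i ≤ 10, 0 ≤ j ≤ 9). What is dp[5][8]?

   ''  f  g  a  p  d  h  a  o  k
''  0  0  0  0  0  0  0  0  0  0
 m  0  0  0  0  0  0  0  0  0  0
 m  0  0  0  0  0  0  0  0  0  0
 m  0  0  0  0  0  0  0  0  0  0
 o  0  0  0  0  0  0  0  0  1  1
 g  0  0  1  1  1  1  1  1  1  1
 o  0  0  1  1  1  1  1  1  2  2
 l  0  0  1  1  1  1  1  1  2  2
 c  0  0  1  1  1  1  1  1  2  2
 o  0  0  1  1  1  1  1  1  2  2
 h  0  0  1  1  1  1  2  2  2  2

1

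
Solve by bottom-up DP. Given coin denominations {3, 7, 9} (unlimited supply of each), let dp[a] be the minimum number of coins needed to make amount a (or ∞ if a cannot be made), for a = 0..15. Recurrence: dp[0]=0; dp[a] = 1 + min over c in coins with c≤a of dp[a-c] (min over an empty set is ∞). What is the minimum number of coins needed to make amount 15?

3

 a  0  1  2  3  4  5  6  7  8  9 10 11 12 13 14 15
dp  0  -  -  1  -  -  2  1  -  1  2  -  2  3  2  3
(- denotes ∞ / unreachable)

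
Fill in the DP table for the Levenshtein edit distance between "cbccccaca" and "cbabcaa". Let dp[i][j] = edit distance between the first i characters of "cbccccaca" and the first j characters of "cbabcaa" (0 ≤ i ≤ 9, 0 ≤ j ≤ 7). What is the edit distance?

   ''  c  b  a  b  c  a  a
''  0  1  2  3  4  5  6  7
 c  1  0  1  2  3  4  5  6
 b  2  1  0  1  2  3  4  5
 c  3  2  1  1  2  2  3  4
 c  4  3  2  2  2  2  3  4
 c  5  4  3  3  3  2  3  4
 c  6  5  4  4  4  3  3  4
 a  7  6  5  4  5  4  3  3
 c  8  7  6  5  5  5  4  4
 a  9  8  7  6  6  6  5  4

4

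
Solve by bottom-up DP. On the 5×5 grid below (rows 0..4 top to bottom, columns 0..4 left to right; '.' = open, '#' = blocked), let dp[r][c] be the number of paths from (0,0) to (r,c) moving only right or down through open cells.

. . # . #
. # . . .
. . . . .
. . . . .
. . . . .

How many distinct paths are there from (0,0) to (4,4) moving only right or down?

15

r\c   0   1   2   3   4
  0   1   1   0   0   0
  1   1   0   0   0   0
  2   1   1   1   1   1
  3   1   2   3   4   5
  4   1   3   6  10  15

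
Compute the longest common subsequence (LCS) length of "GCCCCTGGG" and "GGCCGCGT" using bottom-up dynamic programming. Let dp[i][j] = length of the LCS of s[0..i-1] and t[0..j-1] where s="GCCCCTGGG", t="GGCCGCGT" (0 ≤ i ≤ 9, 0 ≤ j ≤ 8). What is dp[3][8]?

   ''  G  G  C  C  G  C  G  T
''  0  0  0  0  0  0  0  0  0
 G  0  1  1  1  1  1  1  1  1
 C  0  1  1  2  2  2  2  2  2
 C  0  1  1  2  3  3  3  3  3
 C  0  1  1  2  3  3  4  4  4
 C  0  1  1  2  3  3  4  4  4
 T  0  1  1  2  3  3  4  4  5
 G  0  1  2  2  3  4  4  5  5
 G  0  1  2  2  3  4  4  5  5
 G  0  1  2  2  3  4  4  5  5

3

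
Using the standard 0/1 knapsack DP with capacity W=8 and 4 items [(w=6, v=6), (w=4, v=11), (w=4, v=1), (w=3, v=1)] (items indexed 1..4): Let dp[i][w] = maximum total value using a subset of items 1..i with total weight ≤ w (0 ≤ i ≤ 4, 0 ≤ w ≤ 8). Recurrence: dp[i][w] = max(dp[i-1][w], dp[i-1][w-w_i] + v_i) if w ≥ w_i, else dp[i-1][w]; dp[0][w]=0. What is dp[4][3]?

i\w   0   1   2   3   4   5   6   7   8
  0   0   0   0   0   0   0   0   0   0
  1   0   0   0   0   0   0   6   6   6
  2   0   0   0   0  11  11  11  11  11
  3   0   0   0   0  11  11  11  11  12
  4   0   0   0   1  11  11  11  12  12

1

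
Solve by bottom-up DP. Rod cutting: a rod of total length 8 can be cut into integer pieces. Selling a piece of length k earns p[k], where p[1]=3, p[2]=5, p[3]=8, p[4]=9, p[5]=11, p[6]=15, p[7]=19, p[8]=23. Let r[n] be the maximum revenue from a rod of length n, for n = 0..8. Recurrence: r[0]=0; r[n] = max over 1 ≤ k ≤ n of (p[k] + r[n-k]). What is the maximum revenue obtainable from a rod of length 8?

24

   n    0    1    2    3    4    5    6    7    8
r[n]    0    3    6    9   12   15   18   21   24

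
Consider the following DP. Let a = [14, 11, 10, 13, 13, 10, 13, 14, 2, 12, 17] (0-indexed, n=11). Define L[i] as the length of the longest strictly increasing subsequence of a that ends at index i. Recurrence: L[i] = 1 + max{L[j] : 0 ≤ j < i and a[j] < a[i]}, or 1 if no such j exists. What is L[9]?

   i    0    1    2    3    4    5    6    7    8    9   10
a[i]   14   11   10   13   13   10   13   14    2   12   17
L[i]    1    1    1    2    2    1    2    3    1    2    4

2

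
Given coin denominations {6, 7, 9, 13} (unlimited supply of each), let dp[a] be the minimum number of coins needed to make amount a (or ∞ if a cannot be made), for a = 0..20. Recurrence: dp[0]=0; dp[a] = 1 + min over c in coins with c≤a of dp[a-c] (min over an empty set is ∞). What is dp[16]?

2

 a  0  1  2  3  4  5  6  7  8  9 10 11 12 13 14 15 16 17 18 19 20
dp  0  -  -  -  -  -  1  1  -  1  -  -  2  1  2  2  2  -  2  2  2
(- denotes ∞ / unreachable)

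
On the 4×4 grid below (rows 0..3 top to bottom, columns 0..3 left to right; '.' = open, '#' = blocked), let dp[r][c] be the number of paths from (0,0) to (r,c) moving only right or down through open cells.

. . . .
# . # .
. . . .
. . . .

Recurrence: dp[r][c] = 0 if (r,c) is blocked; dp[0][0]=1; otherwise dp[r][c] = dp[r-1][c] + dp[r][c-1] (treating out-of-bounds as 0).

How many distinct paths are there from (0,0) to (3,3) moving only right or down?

r\c   0   1   2   3
  0   1   1   1   1
  1   0   1   0   1
  2   0   1   1   2
  3   0   1   2   4

4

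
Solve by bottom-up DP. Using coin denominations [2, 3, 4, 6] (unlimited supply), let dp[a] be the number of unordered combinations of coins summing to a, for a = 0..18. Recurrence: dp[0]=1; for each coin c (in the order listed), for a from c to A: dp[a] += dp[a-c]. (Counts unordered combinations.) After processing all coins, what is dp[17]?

after  coin     0     1     2     3     4     5     6     7     8     9    10    11    12    13    14    15    16    17    18
          2     1     0     1     0     1     0     1     0     1     0     1     0     1     0     1     0     1     0     1
          3     1     0     1     1     1     1     2     1     2     2     2     2     3     2     3     3     3     3     4
          4     1     0     1     1     2     1     3     2     4     3     5     4     7     5     8     7    10     8    12
          6     1     0     1     1     2     1     4     2     5     4     7     5    11     7    13    11    17    13    23

13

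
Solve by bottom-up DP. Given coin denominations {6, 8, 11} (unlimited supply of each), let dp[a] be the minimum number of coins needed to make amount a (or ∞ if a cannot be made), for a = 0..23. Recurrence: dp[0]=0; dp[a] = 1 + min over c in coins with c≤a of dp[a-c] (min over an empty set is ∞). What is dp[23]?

3

 a  0  1  2  3  4  5  6  7  8  9 10 11 12 13 14 15 16 17 18 19 20 21 22 23
dp  0  -  -  -  -  -  1  -  1  -  -  1  2  -  2  -  2  2  3  2  3  -  2  3
(- denotes ∞ / unreachable)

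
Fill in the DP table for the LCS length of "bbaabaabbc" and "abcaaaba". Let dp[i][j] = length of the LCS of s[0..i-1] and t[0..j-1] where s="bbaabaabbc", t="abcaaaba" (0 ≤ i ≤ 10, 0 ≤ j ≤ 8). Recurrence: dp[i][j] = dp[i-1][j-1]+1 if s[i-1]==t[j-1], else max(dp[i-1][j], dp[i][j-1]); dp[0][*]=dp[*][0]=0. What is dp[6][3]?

2

   ''  a  b  c  a  a  a  b  a
''  0  0  0  0  0  0  0  0  0
 b  0  0  1  1  1  1  1  1  1
 b  0  0  1  1  1  1  1  2  2
 a  0  1  1  1  2  2  2  2  3
 a  0  1  1  1  2  3  3  3  3
 b  0  1  2  2  2  3  3  4  4
 a  0  1  2  2  3  3  4  4  5
 a  0  1  2  2  3  4  4  4  5
 b  0  1  2  2  3  4  4  5  5
 b  0  1  2  2  3  4  4  5  5
 c  0  1  2  3  3  4  4  5  5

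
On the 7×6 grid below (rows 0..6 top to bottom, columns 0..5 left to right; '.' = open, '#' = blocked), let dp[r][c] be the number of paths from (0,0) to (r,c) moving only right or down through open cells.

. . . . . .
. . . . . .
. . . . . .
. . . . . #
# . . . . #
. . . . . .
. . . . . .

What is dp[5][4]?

r\c   0   1   2   3   4   5
  0   1   1   1   1   1   1
  1   1   2   3   4   5   6
  2   1   3   6  10  15  21
  3   1   4  10  20  35   0
  4   0   4  14  34  69   0
  5   0   4  18  52 121 121
  6   0   4  22  74 195 316

121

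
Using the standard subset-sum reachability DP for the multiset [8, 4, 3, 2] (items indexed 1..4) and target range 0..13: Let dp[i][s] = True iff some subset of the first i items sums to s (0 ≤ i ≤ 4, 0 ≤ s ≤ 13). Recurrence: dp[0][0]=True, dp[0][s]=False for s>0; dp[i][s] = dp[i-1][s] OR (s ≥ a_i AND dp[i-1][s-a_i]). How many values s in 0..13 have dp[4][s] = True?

13

i\s   0   1   2   3   4   5   6   7   8   9  10  11  12  13
  0   T   F   F   F   F   F   F   F   F   F   F   F   F   F
  1   T   F   F   F   F   F   F   F   T   F   F   F   F   F
  2   T   F   F   F   T   F   F   F   T   F   F   F   T   F
  3   T   F   F   T   T   F   F   T   T   F   F   T   T   F
  4   T   F   T   T   T   T   T   T   T   T   T   T   T   T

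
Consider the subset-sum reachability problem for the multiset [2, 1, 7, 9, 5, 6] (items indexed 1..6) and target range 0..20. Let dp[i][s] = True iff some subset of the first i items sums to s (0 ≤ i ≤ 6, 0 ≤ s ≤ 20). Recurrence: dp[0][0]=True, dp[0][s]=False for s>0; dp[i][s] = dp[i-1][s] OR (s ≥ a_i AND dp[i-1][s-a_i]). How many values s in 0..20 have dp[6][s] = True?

i\s   0   1   2   3   4   5   6   7   8   9  10  11  12  13  14  15  16  17  18  19  20
  0   T   F   F   F   F   F   F   F   F   F   F   F   F   F   F   F   F   F   F   F   F
  1   T   F   T   F   F   F   F   F   F   F   F   F   F   F   F   F   F   F   F   F   F
  2   T   T   T   T   F   F   F   F   F   F   F   F   F   F   F   F   F   F   F   F   F
  3   T   T   T   T   F   F   F   T   T   T   T   F   F   F   F   F   F   F   F   F   F
  4   T   T   T   T   F   F   F   T   T   T   T   T   T   F   F   F   T   T   T   T   F
  5   T   T   T   T   F   T   T   T   T   T   T   T   T   T   T   T   T   T   T   T   F
  6   T   T   T   T   F   T   T   T   T   T   T   T   T   T   T   T   T   T   T   T   T

20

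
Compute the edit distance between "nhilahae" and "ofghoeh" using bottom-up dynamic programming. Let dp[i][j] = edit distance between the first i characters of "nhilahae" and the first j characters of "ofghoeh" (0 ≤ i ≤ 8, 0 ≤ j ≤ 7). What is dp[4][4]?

4

   ''  o  f  g  h  o  e  h
''  0  1  2  3  4  5  6  7
 n  1  1  2  3  4  5  6  7
 h  2  2  2  3  3  4  5  6
 i  3  3  3  3  4  4  5  6
 l  4  4  4  4  4  5  5  6
 a  5  5  5  5  5  5  6  6
 h  6  6  6  6  5  6  6  6
 a  7  7  7  7  6  6  7  7
 e  8  8  8  8  7  7  6  7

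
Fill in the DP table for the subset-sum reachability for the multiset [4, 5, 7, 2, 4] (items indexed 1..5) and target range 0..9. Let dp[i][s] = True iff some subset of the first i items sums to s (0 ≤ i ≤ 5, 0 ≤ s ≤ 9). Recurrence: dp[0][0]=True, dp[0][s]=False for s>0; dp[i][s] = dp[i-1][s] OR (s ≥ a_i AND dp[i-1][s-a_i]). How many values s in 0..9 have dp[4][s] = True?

i\s   0   1   2   3   4   5   6   7   8   9
  0   T   F   F   F   F   F   F   F   F   F
  1   T   F   F   F   T   F   F   F   F   F
  2   T   F   F   F   T   T   F   F   F   T
  3   T   F   F   F   T   T   F   T   F   T
  4   T   F   T   F   T   T   T   T   F   T
  5   T   F   T   F   T   T   T   T   T   T

7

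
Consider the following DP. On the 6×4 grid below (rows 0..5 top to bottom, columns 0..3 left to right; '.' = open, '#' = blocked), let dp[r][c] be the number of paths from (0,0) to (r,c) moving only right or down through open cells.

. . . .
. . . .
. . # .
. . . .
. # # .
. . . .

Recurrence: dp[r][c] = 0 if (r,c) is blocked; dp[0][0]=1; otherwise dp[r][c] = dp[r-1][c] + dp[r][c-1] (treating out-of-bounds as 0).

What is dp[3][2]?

4

r\c   0   1   2   3
  0   1   1   1   1
  1   1   2   3   4
  2   1   3   0   4
  3   1   4   4   8
  4   1   0   0   8
  5   1   1   1   9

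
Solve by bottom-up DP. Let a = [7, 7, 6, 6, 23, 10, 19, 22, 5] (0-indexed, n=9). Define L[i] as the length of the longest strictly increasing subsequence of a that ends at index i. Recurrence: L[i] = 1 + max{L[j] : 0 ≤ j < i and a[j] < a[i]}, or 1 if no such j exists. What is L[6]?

3

   i    0    1    2    3    4    5    6    7    8
a[i]    7    7    6    6   23   10   19   22    5
L[i]    1    1    1    1    2    2    3    4    1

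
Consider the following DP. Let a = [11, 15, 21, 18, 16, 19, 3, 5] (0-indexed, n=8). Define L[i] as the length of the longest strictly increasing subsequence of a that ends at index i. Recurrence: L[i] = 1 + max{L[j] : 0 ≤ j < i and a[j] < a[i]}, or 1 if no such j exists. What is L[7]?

2

   i    0    1    2    3    4    5    6    7
a[i]   11   15   21   18   16   19    3    5
L[i]    1    2    3    3    3    4    1    2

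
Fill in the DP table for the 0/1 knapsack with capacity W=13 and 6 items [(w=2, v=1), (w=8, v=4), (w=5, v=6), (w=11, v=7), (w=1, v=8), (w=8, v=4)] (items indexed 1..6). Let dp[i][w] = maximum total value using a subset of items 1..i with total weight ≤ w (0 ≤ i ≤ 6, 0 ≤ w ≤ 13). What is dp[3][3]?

i\w   0   1   2   3   4   5   6   7   8   9  10  11  12  13
  0   0   0   0   0   0   0   0   0   0   0   0   0   0   0
  1   0   0   1   1   1   1   1   1   1   1   1   1   1   1
  2   0   0   1   1   1   1   1   1   4   4   5   5   5   5
  3   0   0   1   1   1   6   6   7   7   7   7   7   7  10
  4   0   0   1   1   1   6   6   7   7   7   7   7   7  10
  5   0   8   8   9   9   9  14  14  15  15  15  15  15  15
  6   0   8   8   9   9   9  14  14  15  15  15  15  15  15

1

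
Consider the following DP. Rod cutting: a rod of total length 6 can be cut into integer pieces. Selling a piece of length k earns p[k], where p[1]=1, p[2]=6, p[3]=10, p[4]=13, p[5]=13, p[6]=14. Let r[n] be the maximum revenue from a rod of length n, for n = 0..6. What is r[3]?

10

   n    0    1    2    3    4    5    6
r[n]    0    1    6   10   13   16   20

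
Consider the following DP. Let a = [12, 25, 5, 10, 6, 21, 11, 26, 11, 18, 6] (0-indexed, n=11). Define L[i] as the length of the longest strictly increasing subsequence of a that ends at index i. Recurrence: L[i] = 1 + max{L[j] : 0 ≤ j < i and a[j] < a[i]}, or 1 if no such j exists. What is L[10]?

   i    0    1    2    3    4    5    6    7    8    9   10
a[i]   12   25    5   10    6   21   11   26   11   18    6
L[i]    1    2    1    2    2    3    3    4    3    4    2

2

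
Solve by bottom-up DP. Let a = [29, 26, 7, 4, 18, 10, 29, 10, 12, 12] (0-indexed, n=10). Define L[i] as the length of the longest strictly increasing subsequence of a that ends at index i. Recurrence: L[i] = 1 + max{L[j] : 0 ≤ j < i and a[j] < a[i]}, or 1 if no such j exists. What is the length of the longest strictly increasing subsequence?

   i    0    1    2    3    4    5    6    7    8    9
a[i]   29   26    7    4   18   10   29   10   12   12
L[i]    1    1    1    1    2    2    3    2    3    3

3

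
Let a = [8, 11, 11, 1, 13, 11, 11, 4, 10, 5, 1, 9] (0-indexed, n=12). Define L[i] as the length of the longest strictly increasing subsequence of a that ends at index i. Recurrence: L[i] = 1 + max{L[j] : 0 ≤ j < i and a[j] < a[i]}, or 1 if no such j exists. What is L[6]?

   i    0    1    2    3    4    5    6    7    8    9   10   11
a[i]    8   11   11    1   13   11   11    4   10    5    1    9
L[i]    1    2    2    1    3    2    2    2    3    3    1    4

2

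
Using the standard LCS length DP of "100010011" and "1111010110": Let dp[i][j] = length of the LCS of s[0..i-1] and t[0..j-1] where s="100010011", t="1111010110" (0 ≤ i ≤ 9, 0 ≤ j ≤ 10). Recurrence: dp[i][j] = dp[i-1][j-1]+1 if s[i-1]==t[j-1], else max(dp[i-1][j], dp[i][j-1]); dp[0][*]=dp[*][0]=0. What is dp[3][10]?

   ''  1  1  1  1  0  1  0  1  1  0
''  0  0  0  0  0  0  0  0  0  0  0
 1  0  1  1  1  1  1  1  1  1  1  1
 0  0  1  1  1  1  2  2  2  2  2  2
 0  0  1  1  1  1  2  2  3  3  3  3
 0  0  1  1  1  1  2  2  3  3  3  4
 1  0  1  2  2  2  2  3  3  4  4  4
 0  0  1  2  2  2  3  3  4  4  4  5
 0  0  1  2  2  2  3  3  4  4  4  5
 1  0  1  2  3  3  3  4  4  5  5  5
 1  0  1  2  3  4  4  4  4  5  6  6

3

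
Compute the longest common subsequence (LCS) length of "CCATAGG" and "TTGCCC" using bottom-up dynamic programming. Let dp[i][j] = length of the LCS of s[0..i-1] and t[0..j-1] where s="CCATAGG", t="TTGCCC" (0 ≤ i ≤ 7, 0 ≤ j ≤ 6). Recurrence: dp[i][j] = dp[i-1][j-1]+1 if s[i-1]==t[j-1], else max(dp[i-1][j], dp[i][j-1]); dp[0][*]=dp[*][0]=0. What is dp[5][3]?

   ''  T  T  G  C  C  C
''  0  0  0  0  0  0  0
 C  0  0  0  0  1  1  1
 C  0  0  0  0  1  2  2
 A  0  0  0  0  1  2  2
 T  0  1  1  1  1  2  2
 A  0  1  1  1  1  2  2
 G  0  1  1  2  2  2  2
 G  0  1  1  2  2  2  2

1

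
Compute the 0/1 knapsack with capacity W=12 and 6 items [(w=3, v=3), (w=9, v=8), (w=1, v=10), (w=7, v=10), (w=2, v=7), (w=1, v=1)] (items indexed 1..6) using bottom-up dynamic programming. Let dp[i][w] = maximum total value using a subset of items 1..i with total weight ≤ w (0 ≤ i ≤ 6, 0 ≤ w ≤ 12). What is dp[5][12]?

27

i\w   0   1   2   3   4   5   6   7   8   9  10  11  12
  0   0   0   0   0   0   0   0   0   0   0   0   0   0
  1   0   0   0   3   3   3   3   3   3   3   3   3   3
  2   0   0   0   3   3   3   3   3   3   8   8   8  11
  3   0  10  10  10  13  13  13  13  13  13  18  18  18
  4   0  10  10  10  13  13  13  13  20  20  20  23  23
  5   0  10  10  17  17  17  20  20  20  20  27  27  27
  6   0  10  11  17  18  18  20  21  21  21  27  28  28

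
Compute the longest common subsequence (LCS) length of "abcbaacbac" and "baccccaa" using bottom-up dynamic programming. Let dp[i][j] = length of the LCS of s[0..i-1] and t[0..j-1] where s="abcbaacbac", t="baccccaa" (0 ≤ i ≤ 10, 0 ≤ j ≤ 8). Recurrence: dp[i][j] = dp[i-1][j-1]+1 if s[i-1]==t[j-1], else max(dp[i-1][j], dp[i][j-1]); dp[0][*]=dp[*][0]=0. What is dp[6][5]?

   ''  b  a  c  c  c  c  a  a
''  0  0  0  0  0  0  0  0  0
 a  0  0  1  1  1  1  1  1  1
 b  0  1  1  1  1  1  1  1  1
 c  0  1  1  2  2  2  2  2  2
 b  0  1  1  2  2  2  2  2  2
 a  0  1  2  2  2  2  2  3  3
 a  0  1  2  2  2  2  2  3  4
 c  0  1  2  3  3  3  3  3  4
 b  0  1  2  3  3  3  3  3  4
 a  0  1  2  3  3  3  3  4  4
 c  0  1  2  3  4  4  4  4  4

2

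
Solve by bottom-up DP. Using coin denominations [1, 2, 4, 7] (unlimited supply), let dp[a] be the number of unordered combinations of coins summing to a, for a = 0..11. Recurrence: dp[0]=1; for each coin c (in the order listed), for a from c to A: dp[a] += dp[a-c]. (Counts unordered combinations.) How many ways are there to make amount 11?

after  coin     0     1     2     3     4     5     6     7     8     9    10    11
          1     1     1     1     1     1     1     1     1     1     1     1     1
          2     1     1     2     2     3     3     4     4     5     5     6     6
          4     1     1     2     2     4     4     6     6     9     9    12    12
          7     1     1     2     2     4     4     6     7    10    11    14    16

16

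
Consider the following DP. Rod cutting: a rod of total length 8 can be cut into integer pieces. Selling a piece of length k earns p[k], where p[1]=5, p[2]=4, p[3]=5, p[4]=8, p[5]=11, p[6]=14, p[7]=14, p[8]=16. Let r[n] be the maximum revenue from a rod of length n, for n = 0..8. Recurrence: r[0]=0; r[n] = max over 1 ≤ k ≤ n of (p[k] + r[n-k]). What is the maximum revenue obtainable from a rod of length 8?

40

   n    0    1    2    3    4    5    6    7    8
r[n]    0    5   10   15   20   25   30   35   40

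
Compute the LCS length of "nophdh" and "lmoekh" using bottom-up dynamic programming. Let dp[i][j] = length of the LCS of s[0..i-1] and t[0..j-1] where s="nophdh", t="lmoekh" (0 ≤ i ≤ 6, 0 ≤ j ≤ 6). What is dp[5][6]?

2

   ''  l  m  o  e  k  h
''  0  0  0  0  0  0  0
 n  0  0  0  0  0  0  0
 o  0  0  0  1  1  1  1
 p  0  0  0  1  1  1  1
 h  0  0  0  1  1  1  2
 d  0  0  0  1  1  1  2
 h  0  0  0  1  1  1  2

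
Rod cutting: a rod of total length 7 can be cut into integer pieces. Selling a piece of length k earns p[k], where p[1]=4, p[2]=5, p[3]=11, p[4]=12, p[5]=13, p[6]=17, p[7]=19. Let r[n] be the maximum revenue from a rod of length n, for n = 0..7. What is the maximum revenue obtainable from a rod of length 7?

   n    0    1    2    3    4    5    6    7
r[n]    0    4    8   12   16   20   24   28

28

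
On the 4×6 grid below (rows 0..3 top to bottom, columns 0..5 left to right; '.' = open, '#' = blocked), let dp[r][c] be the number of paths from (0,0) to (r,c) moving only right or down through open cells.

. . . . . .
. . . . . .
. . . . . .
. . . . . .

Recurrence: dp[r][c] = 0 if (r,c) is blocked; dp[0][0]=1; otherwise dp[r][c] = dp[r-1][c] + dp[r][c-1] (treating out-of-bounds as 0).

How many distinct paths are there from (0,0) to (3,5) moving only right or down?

r\c   0   1   2   3   4   5
  0   1   1   1   1   1   1
  1   1   2   3   4   5   6
  2   1   3   6  10  15  21
  3   1   4  10  20  35  56

56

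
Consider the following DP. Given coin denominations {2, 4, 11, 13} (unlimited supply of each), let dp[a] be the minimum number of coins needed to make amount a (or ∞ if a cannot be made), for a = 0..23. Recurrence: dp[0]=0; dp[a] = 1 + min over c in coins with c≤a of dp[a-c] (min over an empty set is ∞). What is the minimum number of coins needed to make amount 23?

4

 a  0  1  2  3  4  5  6  7  8  9 10 11 12 13 14 15 16 17 18 19 20 21 22 23
dp  0  -  1  -  1  -  2  -  2  -  3  1  3  1  4  2  4  2  5  3  5  3  2  4
(- denotes ∞ / unreachable)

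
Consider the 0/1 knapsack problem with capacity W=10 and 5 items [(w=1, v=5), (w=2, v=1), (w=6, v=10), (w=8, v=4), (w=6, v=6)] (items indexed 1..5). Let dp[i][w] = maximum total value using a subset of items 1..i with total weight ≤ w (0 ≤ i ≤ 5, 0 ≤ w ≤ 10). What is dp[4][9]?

16

i\w   0   1   2   3   4   5   6   7   8   9  10
  0   0   0   0   0   0   0   0   0   0   0   0
  1   0   5   5   5   5   5   5   5   5   5   5
  2   0   5   5   6   6   6   6   6   6   6   6
  3   0   5   5   6   6   6  10  15  15  16  16
  4   0   5   5   6   6   6  10  15  15  16  16
  5   0   5   5   6   6   6  10  15  15  16  16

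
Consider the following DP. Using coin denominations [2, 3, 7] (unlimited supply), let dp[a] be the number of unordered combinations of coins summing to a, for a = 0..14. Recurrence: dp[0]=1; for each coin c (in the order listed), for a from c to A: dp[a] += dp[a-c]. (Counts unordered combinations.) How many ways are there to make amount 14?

5

after  coin     0     1     2     3     4     5     6     7     8     9    10    11    12    13    14
          2     1     0     1     0     1     0     1     0     1     0     1     0     1     0     1
          3     1     0     1     1     1     1     2     1     2     2     2     2     3     2     3
          7     1     0     1     1     1     1     2     2     2     3     3     3     4     4     5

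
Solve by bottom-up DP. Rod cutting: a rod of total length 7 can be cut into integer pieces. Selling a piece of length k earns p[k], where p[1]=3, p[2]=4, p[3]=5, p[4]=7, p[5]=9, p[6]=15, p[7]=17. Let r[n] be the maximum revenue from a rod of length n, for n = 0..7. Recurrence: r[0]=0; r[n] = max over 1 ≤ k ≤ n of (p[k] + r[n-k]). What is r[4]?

   n    0    1    2    3    4    5    6    7
r[n]    0    3    6    9   12   15   18   21

12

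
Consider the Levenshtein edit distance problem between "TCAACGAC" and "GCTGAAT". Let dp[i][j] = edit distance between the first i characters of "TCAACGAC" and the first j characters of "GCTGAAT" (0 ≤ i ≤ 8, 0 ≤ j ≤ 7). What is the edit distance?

   ''  G  C  T  G  A  A  T
''  0  1  2  3  4  5  6  7
 T  1  1  2  2  3  4  5  6
 C  2  2  1  2  3  4  5  6
 A  3  3  2  2  3  3  4  5
 A  4  4  3  3  3  3  3  4
 C  5  5  4  4  4  4  4  4
 G  6  5  5  5  4  5  5  5
 A  7  6  6  6  5  4  5  6
 C  8  7  6  7  6  5  5  6

6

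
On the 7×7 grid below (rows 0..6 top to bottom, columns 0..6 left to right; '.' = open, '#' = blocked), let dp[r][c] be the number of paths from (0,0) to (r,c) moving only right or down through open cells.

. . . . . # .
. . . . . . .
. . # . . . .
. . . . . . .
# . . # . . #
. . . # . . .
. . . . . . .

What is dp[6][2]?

16

r\c   0   1   2   3   4   5   6
  0   1   1   1   1   1   0   0
  1   1   2   3   4   5   5   5
  2   1   3   0   4   9  14  19
  3   1   4   4   8  17  31  50
  4   0   4   8   0  17  48   0
  5   0   4  12   0  17  65  65
  6   0   4  16  16  33  98 163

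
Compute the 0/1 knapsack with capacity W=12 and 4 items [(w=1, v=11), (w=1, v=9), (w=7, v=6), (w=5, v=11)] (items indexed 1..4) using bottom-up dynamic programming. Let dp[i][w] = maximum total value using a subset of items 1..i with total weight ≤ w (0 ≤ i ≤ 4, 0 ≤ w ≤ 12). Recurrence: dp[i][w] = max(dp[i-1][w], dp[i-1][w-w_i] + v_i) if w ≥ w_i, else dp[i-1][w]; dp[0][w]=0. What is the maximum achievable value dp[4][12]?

31

i\w   0   1   2   3   4   5   6   7   8   9  10  11  12
  0   0   0   0   0   0   0   0   0   0   0   0   0   0
  1   0  11  11  11  11  11  11  11  11  11  11  11  11
  2   0  11  20  20  20  20  20  20  20  20  20  20  20
  3   0  11  20  20  20  20  20  20  20  26  26  26  26
  4   0  11  20  20  20  20  22  31  31  31  31  31  31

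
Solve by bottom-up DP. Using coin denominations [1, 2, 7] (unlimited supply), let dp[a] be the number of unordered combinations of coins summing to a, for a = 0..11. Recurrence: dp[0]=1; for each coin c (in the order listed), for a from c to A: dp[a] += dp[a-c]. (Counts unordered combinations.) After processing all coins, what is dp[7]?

5

after  coin     0     1     2     3     4     5     6     7     8     9    10    11
          1     1     1     1     1     1     1     1     1     1     1     1     1
          2     1     1     2     2     3     3     4     4     5     5     6     6
          7     1     1     2     2     3     3     4     5     6     7     8     9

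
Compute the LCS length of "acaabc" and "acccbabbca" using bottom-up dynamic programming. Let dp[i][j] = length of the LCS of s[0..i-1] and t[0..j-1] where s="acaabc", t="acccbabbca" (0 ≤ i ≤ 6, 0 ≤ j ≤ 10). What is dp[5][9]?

4

   ''  a  c  c  c  b  a  b  b  c  a
''  0  0  0  0  0  0  0  0  0  0  0
 a  0  1  1  1  1  1  1  1  1  1  1
 c  0  1  2  2  2  2  2  2  2  2  2
 a  0  1  2  2  2  2  3  3  3  3  3
 a  0  1  2  2  2  2  3  3  3  3  4
 b  0  1  2  2  2  3  3  4  4  4  4
 c  0  1  2  3  3  3  3  4  4  5  5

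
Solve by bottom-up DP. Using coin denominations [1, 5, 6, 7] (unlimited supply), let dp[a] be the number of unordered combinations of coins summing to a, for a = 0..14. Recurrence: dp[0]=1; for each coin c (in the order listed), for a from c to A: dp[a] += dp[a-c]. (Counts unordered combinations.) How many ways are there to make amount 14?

10

after  coin     0     1     2     3     4     5     6     7     8     9    10    11    12    13    14
          1     1     1     1     1     1     1     1     1     1     1     1     1     1     1     1
          5     1     1     1     1     1     2     2     2     2     2     3     3     3     3     3
          6     1     1     1     1     1     2     3     3     3     3     4     5     6     6     6
          7     1     1     1     1     1     2     3     4     4     4     5     6     8     9    10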